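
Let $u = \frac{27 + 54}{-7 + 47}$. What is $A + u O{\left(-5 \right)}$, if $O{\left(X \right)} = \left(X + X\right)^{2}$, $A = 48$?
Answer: $\frac{501}{2} \approx 250.5$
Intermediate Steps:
$u = \frac{81}{40} \approx 2.025$
$O{\left(X \right)} = 4 X^{2}$ ($O{\left(X \right)} = \left(2 X\right)^{2} = 4 X^{2}$)
$A + u O{\left(-5 \right)} = 48 + \frac{81 \cdot 4 \left(-5\right)^{2}}{40} = 48 + \frac{81 \cdot 4 \cdot 25}{40} = 48 + \frac{81}{40} \cdot 100 = 48 + \frac{405}{2} = \frac{501}{2}$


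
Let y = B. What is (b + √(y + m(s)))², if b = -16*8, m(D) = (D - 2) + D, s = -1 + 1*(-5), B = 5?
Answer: 16375 - 768*I ≈ 16375.0 - 768.0*I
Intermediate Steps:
s = -6 (s = -1 - 5 = -6)
m(D) = -2 + 2*D (m(D) = (-2 + D) + D = -2 + 2*D)
y = 5
b = -128
(b + √(y + m(s)))² = (-128 + √(5 + (-2 + 2*(-6))))² = (-128 + √(5 + (-2 - 12)))² = (-128 + √(5 - 14))² = (-128 + √(-9))² = (-128 + 3*I)²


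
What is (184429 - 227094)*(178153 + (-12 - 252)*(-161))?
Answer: -9414330905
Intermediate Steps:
(184429 - 227094)*(178153 + (-12 - 252)*(-161)) = -42665*(178153 - 264*(-161)) = -42665*(178153 + 42504) = -42665*220657 = -9414330905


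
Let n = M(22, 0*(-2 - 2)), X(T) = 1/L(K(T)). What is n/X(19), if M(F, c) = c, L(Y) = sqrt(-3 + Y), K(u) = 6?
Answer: 0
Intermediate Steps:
X(T) = sqrt(3)/3 (X(T) = 1/(sqrt(-3 + 6)) = 1/(sqrt(3)) = sqrt(3)/3)
n = 0 (n = 0*(-2 - 2) = 0*(-4) = 0)
n/X(19) = 0/((sqrt(3)/3)) = 0*sqrt(3) = 0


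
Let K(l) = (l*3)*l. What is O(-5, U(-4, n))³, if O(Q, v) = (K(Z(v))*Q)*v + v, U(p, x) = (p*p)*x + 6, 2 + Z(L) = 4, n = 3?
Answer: -32339798856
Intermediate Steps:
Z(L) = 2 (Z(L) = -2 + 4 = 2)
K(l) = 3*l² (K(l) = (3*l)*l = 3*l²)
U(p, x) = 6 + x*p² (U(p, x) = p²*x + 6 = x*p² + 6 = 6 + x*p²)
O(Q, v) = v + 12*Q*v (O(Q, v) = ((3*2²)*Q)*v + v = ((3*4)*Q)*v + v = (12*Q)*v + v = 12*Q*v + v = v + 12*Q*v)
O(-5, U(-4, n))³ = ((6 + 3*(-4)²)*(1 + 12*(-5)))³ = ((6 + 3*16)*(1 - 60))³ = ((6 + 48)*(-59))³ = (54*(-59))³ = (-3186)³ = -32339798856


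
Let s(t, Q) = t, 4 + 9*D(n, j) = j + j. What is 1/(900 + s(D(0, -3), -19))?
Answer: 9/8090 ≈ 0.0011125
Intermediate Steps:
D(n, j) = -4/9 + 2*j/9 (D(n, j) = -4/9 + (j + j)/9 = -4/9 + (2*j)/9 = -4/9 + 2*j/9)
1/(900 + s(D(0, -3), -19)) = 1/(900 + (-4/9 + (2/9)*(-3))) = 1/(900 + (-4/9 - 2/3)) = 1/(900 - 10/9) = 1/(8090/9) = 9/8090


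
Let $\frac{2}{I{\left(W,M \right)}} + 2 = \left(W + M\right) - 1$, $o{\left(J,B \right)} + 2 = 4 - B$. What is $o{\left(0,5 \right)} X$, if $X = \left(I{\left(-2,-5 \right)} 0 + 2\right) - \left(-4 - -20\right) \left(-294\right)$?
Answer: $-14118$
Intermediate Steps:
$o{\left(J,B \right)} = 2 - B$ ($o{\left(J,B \right)} = -2 - \left(-4 + B\right) = 2 - B$)
$I{\left(W,M \right)} = \frac{2}{-3 + M + W}$ ($I{\left(W,M \right)} = \frac{2}{-2 - \left(1 - M - W\right)} = \frac{2}{-2 + \left(-1 + M + W\right)} = \frac{2}{-3 + M + W}$)
$X = 4706$ ($X = \left(\frac{2}{-3 - 5 - 2} \cdot 0 + 2\right) - \left(-4 - -20\right) \left(-294\right) = \left(\frac{2}{-10} \cdot 0 + 2\right) - \left(-4 + 20\right) \left(-294\right) = \left(2 \left(- \frac{1}{10}\right) 0 + 2\right) - 16 \left(-294\right) = \left(\left(- \frac{1}{5}\right) 0 + 2\right) - -4704 = \left(0 + 2\right) + 4704 = 2 + 4704 = 4706$)
$o{\left(0,5 \right)} X = \left(2 - 5\right) 4706 = \left(-3\right) 4706 = -14118$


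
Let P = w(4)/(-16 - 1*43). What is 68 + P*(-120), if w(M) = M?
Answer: 4492/59 ≈ 76.136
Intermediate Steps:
P = -4/59 (P = 4/(-16 - 1*43) = 4/(-16 - 43) = 4/(-59) = 4*(-1/59) = -4/59 ≈ -0.067797)
68 + P*(-120) = 68 - 4/59*(-120) = 68 + 480/59 = 4492/59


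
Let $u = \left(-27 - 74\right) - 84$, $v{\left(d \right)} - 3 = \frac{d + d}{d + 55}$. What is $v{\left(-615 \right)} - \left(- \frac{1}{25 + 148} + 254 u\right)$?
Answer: $\frac{455289519}{9688} \approx 46995.0$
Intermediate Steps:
$v{\left(d \right)} = 3 + \frac{2 d}{55 + d}$ ($v{\left(d \right)} = 3 + \frac{d + d}{d + 55} = 3 + \frac{2 d}{55 + d}$)
$u = -185$ ($u = -101 - 84 = -185$)
$v{\left(-615 \right)} - \left(- \frac{1}{25 + 148} + 254 u\right) = \frac{5 \left(33 - 615\right)}{55 - 615} + \left(\frac{1}{25 + 148} - -46990\right) = 5 \frac{1}{-560} \left(-582\right) + \left(\frac{1}{173} + 46990\right) = 5 \left(- \frac{1}{560}\right) \left(-582\right) + \left(\frac{1}{173} + 46990\right) = \frac{291}{56} + \frac{8129271}{173} = \frac{455289519}{9688}$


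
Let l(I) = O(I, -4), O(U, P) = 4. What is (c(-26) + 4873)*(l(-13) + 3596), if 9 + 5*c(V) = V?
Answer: 17517600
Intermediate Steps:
l(I) = 4
c(V) = -9/5 + V/5
(c(-26) + 4873)*(l(-13) + 3596) = ((-9/5 + (1/5)*(-26)) + 4873)*(4 + 3596) = ((-9/5 - 26/5) + 4873)*3600 = (-7 + 4873)*3600 = 4866*3600 = 17517600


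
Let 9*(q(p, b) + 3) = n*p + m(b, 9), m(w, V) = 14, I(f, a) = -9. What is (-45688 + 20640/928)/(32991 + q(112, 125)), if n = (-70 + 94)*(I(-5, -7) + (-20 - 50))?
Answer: -11918763/2452066 ≈ -4.8607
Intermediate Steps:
n = -1896 (n = (-70 + 94)*(-9 + (-20 - 50)) = 24*(-9 - 70) = 24*(-79) = -1896)
q(p, b) = -13/9 - 632*p/3 (q(p, b) = -3 + (-1896*p + 14)/9 = -3 + (14 - 1896*p)/9 = -3 + (14/9 - 632*p/3) = -13/9 - 632*p/3)
(-45688 + 20640/928)/(32991 + q(112, 125)) = (-45688 + 20640/928)/(32991 + (-13/9 - 632/3*112)) = (-45688 + 20640*(1/928))/(32991 + (-13/9 - 70784/3)) = (-45688 + 645/29)/(32991 - 212365/9) = -1324307/(29*84554/9) = -1324307/29*9/84554 = -11918763/2452066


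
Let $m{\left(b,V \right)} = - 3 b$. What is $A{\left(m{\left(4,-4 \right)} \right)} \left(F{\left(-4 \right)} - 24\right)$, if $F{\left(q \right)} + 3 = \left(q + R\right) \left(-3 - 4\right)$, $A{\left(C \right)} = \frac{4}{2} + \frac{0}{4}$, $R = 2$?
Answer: $-26$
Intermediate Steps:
$A{\left(C \right)} = 2$ ($A{\left(C \right)} = 4 \cdot \frac{1}{2} + 0 \cdot \frac{1}{4} = 2 + 0 = 2$)
$F{\left(q \right)} = -17 - 7 q$ ($F{\left(q \right)} = -3 + \left(q + 2\right) \left(-3 - 4\right) = -3 + \left(2 + q\right) \left(-7\right) = -3 - \left(14 + 7 q\right) = -17 - 7 q$)
$A{\left(m{\left(4,-4 \right)} \right)} \left(F{\left(-4 \right)} - 24\right) = 2 \left(\left(-17 - -28\right) - 24\right) = 2 \left(\left(-17 + 28\right) - 24\right) = 2 \left(11 - 24\right) = 2 \left(-13\right) = -26$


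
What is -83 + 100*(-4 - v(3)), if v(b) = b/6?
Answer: -533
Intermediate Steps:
v(b) = b/6 (v(b) = b*(1/6) = b/6)
-83 + 100*(-4 - v(3)) = -83 + 100*(-4 - 3/6) = -83 + 100*(-4 - 1*1/2) = -83 + 100*(-4 - 1/2) = -83 + 100*(-9/2) = -83 - 450 = -533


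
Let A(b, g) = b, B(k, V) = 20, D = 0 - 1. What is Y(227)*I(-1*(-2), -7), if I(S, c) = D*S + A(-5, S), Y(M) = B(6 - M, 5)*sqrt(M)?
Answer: -140*sqrt(227) ≈ -2109.3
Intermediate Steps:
D = -1
Y(M) = 20*sqrt(M)
I(S, c) = -5 - S (I(S, c) = -S - 5 = -5 - S)
Y(227)*I(-1*(-2), -7) = (20*sqrt(227))*(-5 - (-1)*(-2)) = (20*sqrt(227))*(-5 - 1*2) = (20*sqrt(227))*(-5 - 2) = (20*sqrt(227))*(-7) = -140*sqrt(227)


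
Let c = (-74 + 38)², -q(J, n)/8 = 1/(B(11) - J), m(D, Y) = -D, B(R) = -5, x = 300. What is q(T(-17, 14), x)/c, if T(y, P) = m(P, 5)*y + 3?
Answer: 1/39852 ≈ 2.5093e-5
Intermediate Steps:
T(y, P) = 3 - P*y (T(y, P) = (-P)*y + 3 = -P*y + 3 = 3 - P*y)
q(J, n) = -8/(-5 - J)
c = 1296 (c = (-36)² = 1296)
q(T(-17, 14), x)/c = (8/(5 + (3 - 1*14*(-17))))/1296 = (8/(5 + (3 + 238)))*(1/1296) = (8/(5 + 241))*(1/1296) = (8/246)*(1/1296) = (8*(1/246))*(1/1296) = (4/123)*(1/1296) = 1/39852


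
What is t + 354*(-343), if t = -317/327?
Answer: -39705311/327 ≈ -1.2142e+5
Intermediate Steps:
t = -317/327 (t = -317*1/327 = -317/327 ≈ -0.96942)
t + 354*(-343) = -317/327 + 354*(-343) = -317/327 - 121422 = -39705311/327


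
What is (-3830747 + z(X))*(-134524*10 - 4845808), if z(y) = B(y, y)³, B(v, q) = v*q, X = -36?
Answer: -13452847589175272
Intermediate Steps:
B(v, q) = q*v
z(y) = y⁶ (z(y) = (y*y)³ = (y²)³ = y⁶)
(-3830747 + z(X))*(-134524*10 - 4845808) = (-3830747 + (-36)⁶)*(-134524*10 - 4845808) = (-3830747 + 2176782336)*(-1345240 - 4845808) = 2172951589*(-6191048) = -13452847589175272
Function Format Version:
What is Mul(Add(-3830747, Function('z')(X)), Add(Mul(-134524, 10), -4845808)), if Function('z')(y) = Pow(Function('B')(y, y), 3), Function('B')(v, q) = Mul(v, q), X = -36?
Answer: -13452847589175272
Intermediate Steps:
Function('B')(v, q) = Mul(q, v)
Function('z')(y) = Pow(y, 6) (Function('z')(y) = Pow(Mul(y, y), 3) = Pow(Pow(y, 2), 3) = Pow(y, 6))
Mul(Add(-3830747, Function('z')(X)), Add(Mul(-134524, 10), -4845808)) = Mul(Add(-3830747, Pow(-36, 6)), Add(Mul(-134524, 10), -4845808)) = Mul(Add(-3830747, 2176782336), Add(-1345240, -4845808)) = Mul(2172951589, -6191048) = -13452847589175272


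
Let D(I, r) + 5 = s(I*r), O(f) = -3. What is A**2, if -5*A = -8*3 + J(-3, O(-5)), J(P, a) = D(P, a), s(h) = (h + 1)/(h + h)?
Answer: 65536/2025 ≈ 32.363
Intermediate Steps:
s(h) = (1 + h)/(2*h) (s(h) = (1 + h)/((2*h)) = (1 + h)*(1/(2*h)) = (1 + h)/(2*h))
D(I, r) = -5 + (1 + I*r)/(2*I*r) (D(I, r) = -5 + (1 + I*r)/(2*((I*r))) = -5 + (1/(I*r))*(1 + I*r)/2 = -5 + (1 + I*r)/(2*I*r))
J(P, a) = -9/2 + 1/(2*P*a)
A = 256/45 (A = -(-8*3 + (-9/2 + (1/2)/(-3*(-3))))/5 = -(-24 + (-9/2 + (1/2)*(-1/3)*(-1/3)))/5 = -(-24 + (-9/2 + 1/18))/5 = -(-24 - 40/9)/5 = -1/5*(-256/9) = 256/45 ≈ 5.6889)
A**2 = (256/45)**2 = 65536/2025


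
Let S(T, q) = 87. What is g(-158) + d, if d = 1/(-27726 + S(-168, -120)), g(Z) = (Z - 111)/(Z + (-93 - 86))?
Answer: 7434554/9314343 ≈ 0.79818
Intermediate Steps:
g(Z) = (-111 + Z)/(-179 + Z) (g(Z) = (-111 + Z)/(Z - 179) = (-111 + Z)/(-179 + Z))
d = -1/27639 (d = 1/(-27726 + 87) = 1/(-27639) = -1/27639 ≈ -3.6181e-5)
g(-158) + d = (-111 - 158)/(-179 - 158) - 1/27639 = -269/(-337) - 1/27639 = -1/337*(-269) - 1/27639 = 269/337 - 1/27639 = 7434554/9314343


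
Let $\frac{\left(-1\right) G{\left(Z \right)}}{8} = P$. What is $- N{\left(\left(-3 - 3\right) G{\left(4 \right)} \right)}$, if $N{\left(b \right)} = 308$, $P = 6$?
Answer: $-308$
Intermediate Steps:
$G{\left(Z \right)} = -48$ ($G{\left(Z \right)} = \left(-8\right) 6 = -48$)
$- N{\left(\left(-3 - 3\right) G{\left(4 \right)} \right)} = \left(-1\right) 308 = -308$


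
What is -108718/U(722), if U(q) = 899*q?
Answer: -2861/17081 ≈ -0.16750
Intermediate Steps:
-108718/U(722) = -108718/(899*722) = -108718/649078 = -108718*1/649078 = -2861/17081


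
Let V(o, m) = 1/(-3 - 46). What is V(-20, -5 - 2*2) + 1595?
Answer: 78154/49 ≈ 1595.0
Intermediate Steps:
V(o, m) = -1/49 (V(o, m) = 1/(-49) = -1/49)
V(-20, -5 - 2*2) + 1595 = -1/49 + 1595 = 78154/49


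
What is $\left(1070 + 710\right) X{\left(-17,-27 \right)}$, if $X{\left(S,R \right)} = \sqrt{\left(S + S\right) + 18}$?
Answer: $7120 i \approx 7120.0 i$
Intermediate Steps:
$X{\left(S,R \right)} = \sqrt{18 + 2 S}$ ($X{\left(S,R \right)} = \sqrt{2 S + 18} = \sqrt{18 + 2 S}$)
$\left(1070 + 710\right) X{\left(-17,-27 \right)} = \left(1070 + 710\right) \sqrt{18 + 2 \left(-17\right)} = 1780 \sqrt{18 - 34} = 1780 \sqrt{-16} = 1780 \cdot 4 i = 7120 i$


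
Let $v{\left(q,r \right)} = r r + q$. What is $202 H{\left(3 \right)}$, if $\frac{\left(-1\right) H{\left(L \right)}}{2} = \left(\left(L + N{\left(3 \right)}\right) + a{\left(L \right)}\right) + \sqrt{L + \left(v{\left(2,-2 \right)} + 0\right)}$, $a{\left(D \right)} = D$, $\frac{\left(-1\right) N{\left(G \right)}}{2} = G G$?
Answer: $3636$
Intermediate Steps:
$N{\left(G \right)} = - 2 G^{2}$ ($N{\left(G \right)} = - 2 G G = - 2 G^{2}$)
$v{\left(q,r \right)} = q + r^{2}$ ($v{\left(q,r \right)} = r^{2} + q = q + r^{2}$)
$H{\left(L \right)} = 36 - 4 L - 2 \sqrt{6 + L}$ ($H{\left(L \right)} = - 2 \left(\left(\left(L - 2 \cdot 3^{2}\right) + L\right) + \sqrt{L + \left(\left(2 + \left(-2\right)^{2}\right) + 0\right)}\right) = - 2 \left(\left(\left(L - 18\right) + L\right) + \sqrt{L + \left(\left(2 + 4\right) + 0\right)}\right) = - 2 \left(\left(\left(L - 18\right) + L\right) + \sqrt{L + \left(6 + 0\right)}\right) = - 2 \left(\left(\left(-18 + L\right) + L\right) + \sqrt{L + 6}\right) = - 2 \left(\left(-18 + 2 L\right) + \sqrt{6 + L}\right) = - 2 \left(-18 + \sqrt{6 + L} + 2 L\right) = 36 - 4 L - 2 \sqrt{6 + L}$)
$202 H{\left(3 \right)} = 202 \left(36 - 12 - 2 \sqrt{6 + 3}\right) = 202 \left(36 - 12 - 2 \sqrt{9}\right) = 202 \left(36 - 12 - 6\right) = 202 \cdot 18 = 3636$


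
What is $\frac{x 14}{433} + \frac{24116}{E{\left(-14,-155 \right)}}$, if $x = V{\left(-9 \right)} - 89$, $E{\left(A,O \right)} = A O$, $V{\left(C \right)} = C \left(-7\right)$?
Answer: $\frac{4826174}{469805} \approx 10.273$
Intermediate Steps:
$V{\left(C \right)} = - 7 C$
$x = -26$ ($x = \left(-7\right) \left(-9\right) - 89 = 63 - 89 = -26$)
$\frac{x 14}{433} + \frac{24116}{E{\left(-14,-155 \right)}} = \frac{\left(-26\right) 14}{433} + \frac{24116}{\left(-14\right) \left(-155\right)} = \left(-364\right) \frac{1}{433} + \frac{24116}{2170} = - \frac{364}{433} + 24116 \cdot \frac{1}{2170} = - \frac{364}{433} + \frac{12058}{1085} = \frac{4826174}{469805}$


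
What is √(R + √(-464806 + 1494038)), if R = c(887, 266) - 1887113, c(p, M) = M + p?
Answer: 2*√(-471490 + √64327) ≈ 1372.9*I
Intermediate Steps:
R = -1885960 (R = (266 + 887) - 1887113 = 1153 - 1887113 = -1885960)
√(R + √(-464806 + 1494038)) = √(-1885960 + √(-464806 + 1494038)) = √(-1885960 + √1029232) = √(-1885960 + 4*√64327)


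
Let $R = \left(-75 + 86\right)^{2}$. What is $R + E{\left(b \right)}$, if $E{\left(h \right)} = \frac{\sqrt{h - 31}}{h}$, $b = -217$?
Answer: $121 - \frac{2 i \sqrt{62}}{217} \approx 121.0 - 0.072572 i$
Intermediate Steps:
$E{\left(h \right)} = \frac{\sqrt{-31 + h}}{h}$
$R = 121$ ($R = 11^{2} = 121$)
$R + E{\left(b \right)} = 121 + \frac{\sqrt{-31 - 217}}{-217} = 121 - \frac{\sqrt{-248}}{217} = 121 - \frac{2 i \sqrt{62}}{217}$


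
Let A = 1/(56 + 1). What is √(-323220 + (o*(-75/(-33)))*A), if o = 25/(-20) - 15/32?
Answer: I*√67209088170/456 ≈ 568.52*I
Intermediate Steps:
o = -55/32 (o = 25*(-1/20) - 15*1/32 = -5/4 - 15/32 = -55/32 ≈ -1.7188)
A = 1/57 ≈ 0.017544
√(-323220 + (o*(-75/(-33)))*A) = √(-323220 - (-4125)/(32*(-33))*(1/57)) = √(-323220 - (-4125)*(-1)/(32*33)*(1/57)) = √(-323220 - 55/32*25/11*(1/57)) = √(-323220 - 125/32*1/57) = √(-323220 - 125/1824) = √(-589553405/1824) = I*√67209088170/456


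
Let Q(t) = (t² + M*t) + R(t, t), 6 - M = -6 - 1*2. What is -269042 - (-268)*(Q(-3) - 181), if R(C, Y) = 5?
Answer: -325054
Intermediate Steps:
M = 14 (M = 6 - (-6 - 1*2) = 6 - (-6 - 2) = 6 - 1*(-8) = 6 + 8 = 14)
Q(t) = 5 + t² + 14*t (Q(t) = (t² + 14*t) + 5 = 5 + t² + 14*t)
-269042 - (-268)*(Q(-3) - 181) = -269042 - (-268)*((5 + (-3)² + 14*(-3)) - 181) = -269042 - (-268)*((5 + 9 - 42) - 181) = -269042 - (-268)*(-28 - 181) = -269042 - (-268)*(-209) = -269042 - 1*56012 = -269042 - 56012 = -325054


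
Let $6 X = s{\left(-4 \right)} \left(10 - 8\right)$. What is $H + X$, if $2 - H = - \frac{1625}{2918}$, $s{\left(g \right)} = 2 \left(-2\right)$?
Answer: $\frac{10711}{8754} \approx 1.2236$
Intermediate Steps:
$s{\left(g \right)} = -4$
$X = - \frac{4}{3}$ ($X = \frac{\left(-4\right) \left(10 - 8\right)}{6} = \frac{\left(-4\right) 2}{6} = \frac{1}{6} \left(-8\right) = - \frac{4}{3} \approx -1.3333$)
$H = \frac{7461}{2918}$ ($H = 2 - - \frac{1625}{2918} = 2 + \frac{1625}{2918} = \frac{7461}{2918} \approx 2.5569$)
$H + X = \frac{7461}{2918} - \frac{4}{3} = \frac{10711}{8754}$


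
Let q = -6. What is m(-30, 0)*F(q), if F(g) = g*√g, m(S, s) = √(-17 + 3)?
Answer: 12*√21 ≈ 54.991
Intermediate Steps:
m(S, s) = I*√14 (m(S, s) = √(-14) = I*√14)
F(g) = g^(3/2)
m(-30, 0)*F(q) = (I*√14)*(-6)^(3/2) = (I*√14)*(-6*I*√6) = 12*√21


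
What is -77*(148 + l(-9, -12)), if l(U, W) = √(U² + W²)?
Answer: -12551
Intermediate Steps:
-77*(148 + l(-9, -12)) = -77*(148 + √((-9)² + (-12)²)) = -77*(148 + √(81 + 144)) = -77*(148 + √225) = -77*(148 + 15) = -77*163 = -12551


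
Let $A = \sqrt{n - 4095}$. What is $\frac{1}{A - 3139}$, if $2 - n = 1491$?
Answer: $- \frac{3139}{9858905} - \frac{4 i \sqrt{349}}{9858905} \approx -0.00031839 - 7.5796 \cdot 10^{-6} i$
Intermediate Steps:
$n = -1489$ ($n = 2 - 1491 = -1489$)
$A = 4 i \sqrt{349}$ ($A = \sqrt{-1489 - 4095} = \sqrt{-5584} = 4 i \sqrt{349} \approx 74.726 i$)
$\frac{1}{A - 3139} = \frac{1}{4 i \sqrt{349} - 3139} = \frac{1}{-3139 + 4 i \sqrt{349}}$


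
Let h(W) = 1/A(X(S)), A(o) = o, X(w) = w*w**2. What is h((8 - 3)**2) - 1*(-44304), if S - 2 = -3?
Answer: 44303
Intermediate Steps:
S = -1 (S = 2 - 3 = -1)
X(w) = w**3
h(W) = -1 (h(W) = 1/((-1)**3) = 1/(-1) = -1)
h((8 - 3)**2) - 1*(-44304) = -1 - 1*(-44304) = -1 + 44304 = 44303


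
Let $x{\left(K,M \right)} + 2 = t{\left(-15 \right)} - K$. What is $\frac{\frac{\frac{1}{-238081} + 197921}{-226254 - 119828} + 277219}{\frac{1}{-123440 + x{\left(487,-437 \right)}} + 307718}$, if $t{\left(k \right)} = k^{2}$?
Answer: $\frac{1412796446078225840296}{1568232313225298692191} \approx 0.90088$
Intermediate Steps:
$x{\left(K,M \right)} = 223 - K$ ($x{\left(K,M \right)} = -2 - \left(-225 + K\right) = 223 - K$)
$\frac{\frac{\frac{1}{-238081} + 197921}{-226254 - 119828} + 277219}{\frac{1}{-123440 + x{\left(487,-437 \right)}} + 307718} = \frac{\frac{\frac{1}{-238081} + 197921}{-226254 - 119828} + 277219}{\frac{1}{-123440 + \left(223 - 487\right)} + 307718} = \frac{\frac{- \frac{1}{238081} + 197921}{-346082} + 277219}{\frac{1}{-123440 + \left(223 - 487\right)} + 307718} = \frac{\frac{47121229600}{238081} \left(- \frac{1}{346082}\right) + 277219}{\frac{1}{-123440 - 264} + 307718} = \frac{- \frac{23560614800}{41197774321} + 277219}{\frac{1}{-123704} + 307718} = \frac{11420782238878499}{41197774321 \left(- \frac{1}{123704} + 307718\right)} = \frac{11420782238878499}{41197774321 \cdot \frac{38065947471}{123704}} = \frac{11420782238878499}{41197774321} \cdot \frac{123704}{38065947471} = \frac{1412796446078225840296}{1568232313225298692191}$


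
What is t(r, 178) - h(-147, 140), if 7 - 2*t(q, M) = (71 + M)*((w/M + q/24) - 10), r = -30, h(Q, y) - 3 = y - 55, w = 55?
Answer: 909691/712 ≈ 1277.7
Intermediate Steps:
h(Q, y) = -52 + y (h(Q, y) = 3 + (y - 55) = 3 + (-55 + y) = -52 + y)
t(q, M) = 7/2 - (71 + M)*(-10 + 55/M + q/24)/2 (t(q, M) = 7/2 - (71 + M)*((55/M + q/24) - 10)/2 = 7/2 - (71 + M)*(-10 + 55/M + q/24)/2)
t(r, 178) - h(-147, 140) = (1/48)*(-93720 - 1*178*(-15888 - 240*178 + 71*(-30) + 178*(-30)))/178 - (-52 + 140) = (1/48)*(1/178)*(-93720 - 1*178*(-15888 - 42720 - 2130 - 5340)) - 1*88 = (1/48)*(1/178)*(-93720 - 1*178*(-66078)) - 88 = (1/48)*(1/178)*(-93720 + 11761884) - 88 = (1/48)*(1/178)*11668164 - 88 = 972347/712 - 88 = 909691/712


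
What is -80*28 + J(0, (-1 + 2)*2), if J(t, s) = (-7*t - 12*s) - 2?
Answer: -2266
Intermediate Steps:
J(t, s) = -2 - 12*s - 7*t (J(t, s) = (-12*s - 7*t) - 2 = -2 - 12*s - 7*t)
-80*28 + J(0, (-1 + 2)*2) = -80*28 + (-2 - 12*(-1 + 2)*2 - 7*0) = -2240 + (-2 - 12*2 + 0) = -2240 + (-2 - 24 + 0) = -2240 - 26 = -2266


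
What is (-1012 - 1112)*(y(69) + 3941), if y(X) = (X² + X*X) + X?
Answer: -28741968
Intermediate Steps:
y(X) = X + 2*X² (y(X) = (X² + X²) + X = 2*X² + X = X + 2*X²)
(-1012 - 1112)*(y(69) + 3941) = (-1012 - 1112)*(69*(1 + 2*69) + 3941) = -2124*(69*(1 + 138) + 3941) = -2124*(69*139 + 3941) = -2124*(9591 + 3941) = -2124*13532 = -28741968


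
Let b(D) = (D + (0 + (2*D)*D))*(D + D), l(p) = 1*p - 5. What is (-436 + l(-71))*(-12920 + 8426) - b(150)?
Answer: -11244072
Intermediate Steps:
l(p) = -5 + p (l(p) = p - 5 = -5 + p)
b(D) = 2*D*(D + 2*D**2) (b(D) = (D + (0 + 2*D**2))*(2*D) = (D + 2*D**2)*(2*D) = 2*D*(D + 2*D**2))
(-436 + l(-71))*(-12920 + 8426) - b(150) = (-436 + (-5 - 71))*(-12920 + 8426) - 150**2*(2 + 4*150) = (-436 - 76)*(-4494) - 22500*(2 + 600) = -512*(-4494) - 22500*602 = 2300928 - 1*13545000 = 2300928 - 13545000 = -11244072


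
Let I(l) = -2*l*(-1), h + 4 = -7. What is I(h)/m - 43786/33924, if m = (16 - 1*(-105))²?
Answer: -2652137/2052402 ≈ -1.2922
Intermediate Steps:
h = -11 (h = -4 - 7 = -11)
I(l) = 2*l
m = 14641 (m = (16 + 105)² = 121² = 14641)
I(h)/m - 43786/33924 = (2*(-11))/14641 - 43786/33924 = -22*1/14641 - 43786*1/33924 = -2/1331 - 21893/16962 = -2652137/2052402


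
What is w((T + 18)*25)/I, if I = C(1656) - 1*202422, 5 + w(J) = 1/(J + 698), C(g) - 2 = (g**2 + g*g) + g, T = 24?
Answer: -8739/9236271184 ≈ -9.4616e-7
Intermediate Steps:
C(g) = 2 + g + 2*g**2 (C(g) = 2 + ((g**2 + g*g) + g) = 2 + ((g**2 + g**2) + g) = 2 + (2*g**2 + g) = 2 + (g + 2*g**2) = 2 + g + 2*g**2)
w(J) = -5 + 1/(698 + J) (w(J) = -5 + 1/(J + 698) = -5 + 1/(698 + J))
I = 5283908 (I = (2 + 1656 + 2*1656**2) - 1*202422 = (2 + 1656 + 2*2742336) - 202422 = (2 + 1656 + 5484672) - 202422 = 5486330 - 202422 = 5283908)
w((T + 18)*25)/I = ((-3489 - 5*(24 + 18)*25)/(698 + (24 + 18)*25))/5283908 = ((-3489 - 210*25)/(698 + 42*25))*(1/5283908) = ((-3489 - 5*1050)/(698 + 1050))*(1/5283908) = ((-3489 - 5250)/1748)*(1/5283908) = ((1/1748)*(-8739))*(1/5283908) = -8739/1748*1/5283908 = -8739/9236271184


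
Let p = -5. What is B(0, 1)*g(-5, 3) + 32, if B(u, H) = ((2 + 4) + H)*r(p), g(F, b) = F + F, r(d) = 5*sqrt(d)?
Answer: 32 - 350*I*sqrt(5) ≈ 32.0 - 782.62*I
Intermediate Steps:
g(F, b) = 2*F
B(u, H) = 5*I*sqrt(5)*(6 + H) (B(u, H) = ((2 + 4) + H)*(5*sqrt(-5)) = (6 + H)*(5*(I*sqrt(5))) = (6 + H)*(5*I*sqrt(5)) = 5*I*sqrt(5)*(6 + H))
B(0, 1)*g(-5, 3) + 32 = (5*I*sqrt(5)*(6 + 1))*(2*(-5)) + 32 = (5*I*sqrt(5)*7)*(-10) + 32 = (35*I*sqrt(5))*(-10) + 32 = -350*I*sqrt(5) + 32 = 32 - 350*I*sqrt(5)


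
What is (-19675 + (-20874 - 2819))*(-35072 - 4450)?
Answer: 1713990096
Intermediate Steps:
(-19675 + (-20874 - 2819))*(-35072 - 4450) = (-19675 - 23693)*(-39522) = -43368*(-39522) = 1713990096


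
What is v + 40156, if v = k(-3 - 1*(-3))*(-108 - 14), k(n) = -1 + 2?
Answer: 40034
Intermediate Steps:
k(n) = 1
v = -122 (v = 1*(-108 - 14) = 1*(-122) = -122)
v + 40156 = -122 + 40156 = 40034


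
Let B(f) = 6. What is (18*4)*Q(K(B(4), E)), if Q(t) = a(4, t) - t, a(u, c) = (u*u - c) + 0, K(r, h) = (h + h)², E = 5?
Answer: -13248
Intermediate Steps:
K(r, h) = 4*h² (K(r, h) = (2*h)² = 4*h²)
a(u, c) = u² - c (a(u, c) = (u² - c) + 0 = u² - c)
Q(t) = 16 - 2*t (Q(t) = (4² - t) - t = (16 - t) - t = 16 - 2*t)
(18*4)*Q(K(B(4), E)) = (18*4)*(16 - 8*5²) = 72*(16 - 8*25) = 72*(16 - 2*100) = 72*(16 - 200) = 72*(-184) = -13248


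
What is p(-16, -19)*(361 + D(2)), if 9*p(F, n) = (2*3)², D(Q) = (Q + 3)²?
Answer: 1544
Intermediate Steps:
D(Q) = (3 + Q)²
p(F, n) = 4 (p(F, n) = (2*3)²/9 = (⅑)*6² = (⅑)*36 = 4)
p(-16, -19)*(361 + D(2)) = 4*(361 + (3 + 2)²) = 4*(361 + 5²) = 4*(361 + 25) = 4*386 = 1544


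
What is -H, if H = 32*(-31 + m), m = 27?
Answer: 128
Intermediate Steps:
H = -128 (H = 32*(-31 + 27) = 32*(-4) = -128)
-H = -1*(-128) = 128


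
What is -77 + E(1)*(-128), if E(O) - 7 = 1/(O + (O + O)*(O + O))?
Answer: -4993/5 ≈ -998.60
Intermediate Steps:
E(O) = 7 + 1/(O + 4*O²) (E(O) = 7 + 1/(O + (O + O)*(O + O)) = 7 + 1/(O + (2*O)*(2*O)) = 7 + 1/(O + 4*O²))
-77 + E(1)*(-128) = -77 + ((1 + 7*1 + 28*1²)/(1*(1 + 4*1)))*(-128) = -77 + (1*(1 + 7 + 28*1)/(1 + 4))*(-128) = -77 + (1*(1 + 7 + 28)/5)*(-128) = -77 + (1*(⅕)*36)*(-128) = -77 + (36/5)*(-128) = -77 - 4608/5 = -4993/5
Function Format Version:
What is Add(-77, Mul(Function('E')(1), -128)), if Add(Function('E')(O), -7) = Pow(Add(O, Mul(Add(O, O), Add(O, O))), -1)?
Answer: Rational(-4993, 5) ≈ -998.60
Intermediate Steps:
Function('E')(O) = Add(7, Pow(Add(O, Mul(4, Pow(O, 2))), -1)) (Function('E')(O) = Add(7, Pow(Add(O, Mul(Add(O, O), Add(O, O))), -1)) = Add(7, Pow(Add(O, Mul(Mul(2, O), Mul(2, O))), -1)) = Add(7, Pow(Add(O, Mul(4, Pow(O, 2))), -1)))
Add(-77, Mul(Function('E')(1), -128)) = Add(-77, Mul(Mul(Pow(1, -1), Pow(Add(1, Mul(4, 1)), -1), Add(1, Mul(7, 1), Mul(28, Pow(1, 2)))), -128)) = Add(-77, Mul(Mul(1, Pow(Add(1, 4), -1), Add(1, 7, Mul(28, 1))), -128)) = Add(-77, Mul(Mul(1, Pow(5, -1), Add(1, 7, 28)), -128)) = Add(-77, Mul(Mul(1, Rational(1, 5), 36), -128)) = Add(-77, Mul(Rational(36, 5), -128)) = Add(-77, Rational(-4608, 5)) = Rational(-4993, 5)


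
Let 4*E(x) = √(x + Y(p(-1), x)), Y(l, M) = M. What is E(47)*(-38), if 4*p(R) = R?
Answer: -19*√94/2 ≈ -92.106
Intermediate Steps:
p(R) = R/4
E(x) = √2*√x/4 (E(x) = √(x + x)/4 = √(2*x)/4 = (√2*√x)/4 = √2*√x/4)
E(47)*(-38) = (√2*√47/4)*(-38) = (√94/4)*(-38) = -19*√94/2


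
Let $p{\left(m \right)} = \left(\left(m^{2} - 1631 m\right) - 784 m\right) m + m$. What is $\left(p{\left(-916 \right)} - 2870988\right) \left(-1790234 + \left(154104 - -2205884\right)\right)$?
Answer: $-1594039190009760$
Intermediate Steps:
$p{\left(m \right)} = m + m \left(m^{2} - 2415 m\right)$ ($p{\left(m \right)} = \left(m^{2} - 2415 m\right) m + m = m \left(m^{2} - 2415 m\right) + m = m + m \left(m^{2} - 2415 m\right)$)
$\left(p{\left(-916 \right)} - 2870988\right) \left(-1790234 + \left(154104 - -2205884\right)\right) = \left(- 916 \left(1 + \left(-916\right)^{2} - -2212140\right) - 2870988\right) \left(-1790234 + \left(154104 - -2205884\right)\right) = \left(- 916 \left(1 + 839056 + 2212140\right) - 2870988\right) \left(-1790234 + \left(154104 + 2205884\right)\right) = \left(\left(-916\right) 3051197 - 2870988\right) \left(-1790234 + 2359988\right) = \left(-2794896452 - 2870988\right) 569754 = \left(-2797767440\right) 569754 = -1594039190009760$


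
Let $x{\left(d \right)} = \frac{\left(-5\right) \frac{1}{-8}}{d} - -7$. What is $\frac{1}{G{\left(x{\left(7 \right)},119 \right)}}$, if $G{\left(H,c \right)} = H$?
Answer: $\frac{56}{397} \approx 0.14106$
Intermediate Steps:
$x{\left(d \right)} = 7 + \frac{5}{8 d}$ ($x{\left(d \right)} = \frac{\left(-5\right) \left(- \frac{1}{8}\right)}{d} + 7 = \frac{5}{8 d} + 7 = 7 + \frac{5}{8 d}$)
$\frac{1}{G{\left(x{\left(7 \right)},119 \right)}} = \frac{1}{7 + \frac{5}{8 \cdot 7}} = \frac{1}{7 + \frac{5}{8} \cdot \frac{1}{7}} = \frac{1}{7 + \frac{5}{56}} = \frac{1}{\frac{397}{56}} = \frac{56}{397}$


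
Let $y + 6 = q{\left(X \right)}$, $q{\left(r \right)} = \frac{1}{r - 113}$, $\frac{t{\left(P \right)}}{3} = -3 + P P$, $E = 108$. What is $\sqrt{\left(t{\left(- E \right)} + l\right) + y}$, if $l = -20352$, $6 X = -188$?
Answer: $\frac{\sqrt{2742025326}}{433} \approx 120.93$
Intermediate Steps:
$X = - \frac{94}{3}$ ($X = \frac{1}{6} \left(-188\right) = - \frac{94}{3} \approx -31.333$)
$t{\left(P \right)} = -9 + 3 P^{2}$ ($t{\left(P \right)} = 3 \left(-3 + P P\right) = 3 \left(-3 + P^{2}\right) = -9 + 3 P^{2}$)
$q{\left(r \right)} = \frac{1}{-113 + r}$
$y = - \frac{2601}{433}$ ($y = -6 + \frac{1}{-113 - \frac{94}{3}} = -6 + \frac{1}{- \frac{433}{3}} = -6 - \frac{3}{433} = - \frac{2601}{433} \approx -6.0069$)
$\sqrt{\left(t{\left(- E \right)} + l\right) + y} = \sqrt{\left(\left(-9 + 3 \left(\left(-1\right) 108\right)^{2}\right) - 20352\right) - \frac{2601}{433}} = \sqrt{\left(\left(-9 + 3 \left(-108\right)^{2}\right) - 20352\right) - \frac{2601}{433}} = \sqrt{\left(\left(-9 + 3 \cdot 11664\right) - 20352\right) - \frac{2601}{433}} = \sqrt{\left(\left(-9 + 34992\right) - 20352\right) - \frac{2601}{433}} = \sqrt{\left(34983 - 20352\right) - \frac{2601}{433}} = \sqrt{14631 - \frac{2601}{433}} = \sqrt{\frac{6332622}{433}} = \frac{\sqrt{2742025326}}{433}$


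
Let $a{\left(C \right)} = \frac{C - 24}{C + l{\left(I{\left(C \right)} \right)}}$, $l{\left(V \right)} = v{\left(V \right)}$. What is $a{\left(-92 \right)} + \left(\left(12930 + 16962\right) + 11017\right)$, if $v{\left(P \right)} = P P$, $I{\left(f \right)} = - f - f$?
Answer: $\frac{345312840}{8441} \approx 40909.0$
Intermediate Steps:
$I{\left(f \right)} = - 2 f$
$v{\left(P \right)} = P^{2}$
$l{\left(V \right)} = V^{2}$
$a{\left(C \right)} = \frac{-24 + C}{C + 4 C^{2}}$ ($a{\left(C \right)} = \frac{C - 24}{C + \left(- 2 C\right)^{2}} = \frac{-24 + C}{C + 4 C^{2}}$)
$a{\left(-92 \right)} + \left(\left(12930 + 16962\right) + 11017\right) = \frac{-24 - 92}{\left(-92\right) \left(1 + 4 \left(-92\right)\right)} + \left(\left(12930 + 16962\right) + 11017\right) = \left(- \frac{1}{92}\right) \frac{1}{1 - 368} \left(-116\right) + \left(29892 + 11017\right) = \left(- \frac{1}{92}\right) \frac{1}{-367} \left(-116\right) + 40909 = \left(- \frac{1}{92}\right) \left(- \frac{1}{367}\right) \left(-116\right) + 40909 = - \frac{29}{8441} + 40909 = \frac{345312840}{8441}$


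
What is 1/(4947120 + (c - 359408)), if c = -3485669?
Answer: 1/1102043 ≈ 9.0741e-7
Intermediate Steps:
1/(4947120 + (c - 359408)) = 1/(4947120 + (-3485669 - 359408)) = 1/(4947120 - 3845077) = 1/1102043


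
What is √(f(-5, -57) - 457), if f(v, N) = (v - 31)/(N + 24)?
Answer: I*√55165/11 ≈ 21.352*I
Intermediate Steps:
f(v, N) = (-31 + v)/(24 + N)
√(f(-5, -57) - 457) = √((-31 - 5)/(24 - 57) - 457) = √(-36/(-33) - 457) = √(-1/33*(-36) - 457) = √(12/11 - 457) = √(-5015/11) = I*√55165/11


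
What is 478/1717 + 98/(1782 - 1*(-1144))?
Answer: 111921/358853 ≈ 0.31189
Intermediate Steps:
478/1717 + 98/(1782 - 1*(-1144)) = 478*(1/1717) + 98/(1782 + 1144) = 478/1717 + 98/2926 = 478/1717 + 98*(1/2926) = 478/1717 + 7/209 = 111921/358853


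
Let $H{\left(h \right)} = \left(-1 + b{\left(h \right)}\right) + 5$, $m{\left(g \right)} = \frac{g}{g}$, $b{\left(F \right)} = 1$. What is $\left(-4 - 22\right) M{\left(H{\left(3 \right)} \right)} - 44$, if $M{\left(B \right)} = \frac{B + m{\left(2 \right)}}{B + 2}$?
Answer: $- \frac{464}{7} \approx -66.286$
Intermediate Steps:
$m{\left(g \right)} = 1$
$H{\left(h \right)} = 5$ ($H{\left(h \right)} = \left(-1 + 1\right) + 5 = 0 + 5 = 5$)
$M{\left(B \right)} = \frac{1 + B}{2 + B}$ ($M{\left(B \right)} = \frac{B + 1}{B + 2} = \frac{1 + B}{2 + B}$)
$\left(-4 - 22\right) M{\left(H{\left(3 \right)} \right)} - 44 = \left(-4 - 22\right) \frac{1 + 5}{2 + 5} - 44 = \left(-4 - 22\right) \frac{1}{7} \cdot 6 - 44 = - 26 \cdot \frac{1}{7} \cdot 6 - 44 = \left(-26\right) \frac{6}{7} - 44 = - \frac{156}{7} - 44 = - \frac{464}{7}$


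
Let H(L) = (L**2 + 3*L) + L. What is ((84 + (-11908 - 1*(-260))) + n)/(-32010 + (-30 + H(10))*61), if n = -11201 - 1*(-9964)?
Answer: 12801/25300 ≈ 0.50597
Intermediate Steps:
H(L) = L**2 + 4*L
n = -1237 (n = -11201 + 9964 = -1237)
((84 + (-11908 - 1*(-260))) + n)/(-32010 + (-30 + H(10))*61) = ((84 + (-11908 - 1*(-260))) - 1237)/(-32010 + (-30 + 10*(4 + 10))*61) = ((84 + (-11908 + 260)) - 1237)/(-32010 + (-30 + 10*14)*61) = ((84 - 11648) - 1237)/(-32010 + (-30 + 140)*61) = (-11564 - 1237)/(-32010 + 110*61) = -12801/(-32010 + 6710) = -12801/(-25300) = -12801*(-1/25300) = 12801/25300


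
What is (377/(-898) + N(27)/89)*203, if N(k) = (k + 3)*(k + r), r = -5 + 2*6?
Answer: 179128621/79922 ≈ 2241.3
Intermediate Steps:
r = 7 (r = -5 + 12 = 7)
N(k) = (3 + k)*(7 + k) (N(k) = (k + 3)*(k + 7) = (3 + k)*(7 + k))
(377/(-898) + N(27)/89)*203 = (377/(-898) + (21 + 27² + 10*27)/89)*203 = (377*(-1/898) + (21 + 729 + 270)*(1/89))*203 = (-377/898 + 1020*(1/89))*203 = (-377/898 + 1020/89)*203 = (882407/79922)*203 = 179128621/79922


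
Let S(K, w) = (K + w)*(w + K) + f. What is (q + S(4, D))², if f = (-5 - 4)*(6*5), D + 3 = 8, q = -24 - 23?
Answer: 55696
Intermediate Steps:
q = -47
D = 5 (D = -3 + 8 = 5)
f = -270 (f = -9*30 = -270)
S(K, w) = -270 + (K + w)² (S(K, w) = (K + w)*(w + K) - 270 = (K + w)*(K + w) - 270 = (K + w)² - 270 = -270 + (K + w)²)
(q + S(4, D))² = (-47 + (-270 + (4 + 5)²))² = (-47 + (-270 + 9²))² = (-47 + (-270 + 81))² = (-47 - 189)² = (-236)² = 55696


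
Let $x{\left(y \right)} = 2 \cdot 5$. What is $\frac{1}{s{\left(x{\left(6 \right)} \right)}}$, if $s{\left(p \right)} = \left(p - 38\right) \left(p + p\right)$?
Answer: $- \frac{1}{560} \approx -0.0017857$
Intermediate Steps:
$x{\left(y \right)} = 10$
$s{\left(p \right)} = 2 p \left(-38 + p\right)$ ($s{\left(p \right)} = \left(-38 + p\right) 2 p = 2 p \left(-38 + p\right)$)
$\frac{1}{s{\left(x{\left(6 \right)} \right)}} = \frac{1}{2 \cdot 10 \left(-38 + 10\right)} = \frac{1}{2 \cdot 10 \left(-28\right)} = \frac{1}{-560} = - \frac{1}{560}$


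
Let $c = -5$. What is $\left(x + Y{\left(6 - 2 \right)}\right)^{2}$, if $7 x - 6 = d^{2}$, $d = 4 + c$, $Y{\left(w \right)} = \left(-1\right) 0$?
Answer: $1$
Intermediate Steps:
$Y{\left(w \right)} = 0$
$d = -1$ ($d = 4 - 5 = -1$)
$x = 1$ ($x = \frac{6}{7} + \frac{\left(-1\right)^{2}}{7} = \frac{6}{7} + \frac{1}{7} \cdot 1 = \frac{6}{7} + \frac{1}{7} = 1$)
$\left(x + Y{\left(6 - 2 \right)}\right)^{2} = \left(1 + 0\right)^{2} = 1^{2} = 1$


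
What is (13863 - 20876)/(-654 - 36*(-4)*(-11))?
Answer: 7013/2238 ≈ 3.1336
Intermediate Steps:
(13863 - 20876)/(-654 - 36*(-4)*(-11)) = -7013/(-654 + 144*(-11)) = -7013/(-654 - 1584) = -7013/(-2238) = -7013*(-1/2238) = 7013/2238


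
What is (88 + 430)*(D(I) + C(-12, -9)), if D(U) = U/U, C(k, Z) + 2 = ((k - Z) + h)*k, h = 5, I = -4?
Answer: -12950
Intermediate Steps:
C(k, Z) = -2 + k*(5 + k - Z) (C(k, Z) = -2 + ((k - Z) + 5)*k = -2 + (5 + k - Z)*k = -2 + k*(5 + k - Z))
D(U) = 1
(88 + 430)*(D(I) + C(-12, -9)) = (88 + 430)*(1 + (-2 + (-12)² + 5*(-12) - 1*(-9)*(-12))) = 518*(1 + (-2 + 144 - 60 - 108)) = 518*(1 - 26) = 518*(-25) = -12950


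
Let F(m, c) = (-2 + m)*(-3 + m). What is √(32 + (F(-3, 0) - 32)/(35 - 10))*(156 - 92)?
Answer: 64*√798/5 ≈ 361.59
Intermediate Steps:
F(m, c) = (-3 + m)*(-2 + m)
√(32 + (F(-3, 0) - 32)/(35 - 10))*(156 - 92) = √(32 + ((6 + (-3)² - 5*(-3)) - 32)/(35 - 10))*(156 - 92) = √(32 + ((6 + 9 + 15) - 32)/25)*64 = √(32 + (30 - 32)*(1/25))*64 = √(32 - 2*1/25)*64 = √(32 - 2/25)*64 = √(798/25)*64 = (√798/5)*64 = 64*√798/5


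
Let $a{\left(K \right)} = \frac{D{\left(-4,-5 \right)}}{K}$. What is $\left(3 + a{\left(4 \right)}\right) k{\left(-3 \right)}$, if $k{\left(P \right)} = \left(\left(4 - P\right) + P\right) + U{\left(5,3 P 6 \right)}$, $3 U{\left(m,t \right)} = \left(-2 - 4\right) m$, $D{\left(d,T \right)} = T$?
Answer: $- \frac{21}{2} \approx -10.5$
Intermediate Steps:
$a{\left(K \right)} = - \frac{5}{K}$
$U{\left(m,t \right)} = - 2 m$ ($U{\left(m,t \right)} = \frac{\left(-2 - 4\right) m}{3} = \frac{\left(-6\right) m}{3} = - 2 m$)
$k{\left(P \right)} = -6$ ($k{\left(P \right)} = \left(\left(4 - P\right) + P\right) - 10 = 4 - 10 = -6$)
$\left(3 + a{\left(4 \right)}\right) k{\left(-3 \right)} = \left(3 - \frac{5}{4}\right) \left(-6\right) = \frac{7}{4} \left(-6\right) = - \frac{21}{2}$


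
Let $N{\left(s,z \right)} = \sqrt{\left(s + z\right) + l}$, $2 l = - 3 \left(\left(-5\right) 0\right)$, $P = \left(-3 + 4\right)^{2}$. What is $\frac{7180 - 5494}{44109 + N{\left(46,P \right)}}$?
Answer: $\frac{37183887}{972801917} - \frac{843 \sqrt{47}}{972801917} \approx 0.038218$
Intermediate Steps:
$P = 1$ ($P = 1^{2} = 1$)
$l = 0$ ($l = \frac{\left(-3\right) \left(\left(-5\right) 0\right)}{2} = \frac{\left(-3\right) 0}{2} = \frac{1}{2} \cdot 0 = 0$)
$N{\left(s,z \right)} = \sqrt{s + z}$ ($N{\left(s,z \right)} = \sqrt{\left(s + z\right) + 0} = \sqrt{s + z}$)
$\frac{7180 - 5494}{44109 + N{\left(46,P \right)}} = \frac{7180 - 5494}{44109 + \sqrt{46 + 1}} = \frac{1686}{44109 + \sqrt{47}}$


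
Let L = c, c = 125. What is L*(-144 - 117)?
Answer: -32625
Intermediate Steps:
L = 125
L*(-144 - 117) = 125*(-144 - 117) = 125*(-261) = -32625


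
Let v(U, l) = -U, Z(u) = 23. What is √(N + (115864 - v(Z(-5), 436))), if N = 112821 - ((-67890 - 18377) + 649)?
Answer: √314326 ≈ 560.65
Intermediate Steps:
N = 198439 (N = 112821 - (-86267 + 649) = 112821 - 1*(-85618) = 112821 + 85618 = 198439)
√(N + (115864 - v(Z(-5), 436))) = √(198439 + (115864 - (-1)*23)) = √(198439 + (115864 - 1*(-23))) = √(198439 + (115864 + 23)) = √(198439 + 115887) = √314326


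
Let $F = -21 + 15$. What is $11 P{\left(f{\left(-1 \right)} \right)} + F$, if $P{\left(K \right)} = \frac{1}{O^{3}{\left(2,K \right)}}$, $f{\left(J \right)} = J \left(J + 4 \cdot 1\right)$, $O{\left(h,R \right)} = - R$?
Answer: $- \frac{151}{27} \approx -5.5926$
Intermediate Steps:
$F = -6$
$f{\left(J \right)} = J \left(4 + J\right)$ ($f{\left(J \right)} = J \left(J + 4\right) = J \left(4 + J\right)$)
$P{\left(K \right)} = - \frac{1}{K^{3}}$ ($P{\left(K \right)} = \frac{1}{\left(- K\right)^{3}} = \frac{1}{\left(-1\right) K^{3}} = - \frac{1}{K^{3}}$)
$11 P{\left(f{\left(-1 \right)} \right)} + F = 11 \left(- \frac{1}{\left(-1\right) \left(4 - 1\right)^{3}}\right) - 6 = 11 \left(- \frac{1}{-27}\right) - 6 = 11 \left(\left(-1\right) \left(- \frac{1}{27}\right)\right) - 6 = 11 \cdot \frac{1}{27} - 6 = \frac{11}{27} - 6 = - \frac{151}{27}$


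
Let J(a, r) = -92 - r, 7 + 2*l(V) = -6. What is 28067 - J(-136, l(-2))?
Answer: 56305/2 ≈ 28153.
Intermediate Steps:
l(V) = -13/2 (l(V) = -7/2 + (½)*(-6) = -7/2 - 3 = -13/2)
28067 - J(-136, l(-2)) = 28067 - (-92 - 1*(-13/2)) = 28067 - (-92 + 13/2) = 28067 - 1*(-171/2) = 28067 + 171/2 = 56305/2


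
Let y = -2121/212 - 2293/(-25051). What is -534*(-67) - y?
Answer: 190062878791/5310812 ≈ 35788.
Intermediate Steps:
y = -52647055/5310812 (y = -2121*1/212 - 2293*(-1/25051) = -2121/212 + 2293/25051 = -52647055/5310812 ≈ -9.9132)
-534*(-67) - y = -534*(-67) - 1*(-52647055/5310812) = 35778 + 52647055/5310812 = 190062878791/5310812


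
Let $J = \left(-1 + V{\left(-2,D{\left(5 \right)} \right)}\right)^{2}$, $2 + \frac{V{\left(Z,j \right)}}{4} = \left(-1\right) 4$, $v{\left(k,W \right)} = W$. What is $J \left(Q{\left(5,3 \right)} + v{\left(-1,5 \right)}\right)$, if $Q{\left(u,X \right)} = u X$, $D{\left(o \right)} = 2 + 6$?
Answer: $12500$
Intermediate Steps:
$D{\left(o \right)} = 8$
$V{\left(Z,j \right)} = -24$ ($V{\left(Z,j \right)} = -8 + 4 \left(\left(-1\right) 4\right) = -8 + 4 \left(-4\right) = -8 - 16 = -24$)
$Q{\left(u,X \right)} = X u$
$J = 625$ ($J = \left(-1 - 24\right)^{2} = \left(-25\right)^{2} = 625$)
$J \left(Q{\left(5,3 \right)} + v{\left(-1,5 \right)}\right) = 625 \left(3 \cdot 5 + 5\right) = 625 \left(15 + 5\right) = 625 \cdot 20 = 12500$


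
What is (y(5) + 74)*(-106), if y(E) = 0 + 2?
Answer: -8056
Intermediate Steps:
y(E) = 2
(y(5) + 74)*(-106) = (2 + 74)*(-106) = 76*(-106) = -8056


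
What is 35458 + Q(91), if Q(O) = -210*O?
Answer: 16348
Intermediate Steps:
35458 + Q(91) = 35458 - 210*91 = 35458 - 19110 = 16348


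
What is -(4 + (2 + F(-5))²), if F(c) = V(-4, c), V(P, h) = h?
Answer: -13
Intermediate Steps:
F(c) = c
-(4 + (2 + F(-5))²) = -(4 + (2 - 5)²) = -(4 + (-3)²) = -(4 + 9) = -1*13 = -13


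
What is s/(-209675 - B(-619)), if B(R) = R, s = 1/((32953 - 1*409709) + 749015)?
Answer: -1/77822977504 ≈ -1.2850e-11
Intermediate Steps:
s = 1/372259 (s = 1/((32953 - 409709) + 749015) = 1/(-376756 + 749015) = 1/372259 ≈ 2.6863e-6)
s/(-209675 - B(-619)) = 1/(372259*(-209675 - 1*(-619))) = 1/(372259*(-209675 + 619)) = (1/372259)/(-209056) = (1/372259)*(-1/209056) = -1/77822977504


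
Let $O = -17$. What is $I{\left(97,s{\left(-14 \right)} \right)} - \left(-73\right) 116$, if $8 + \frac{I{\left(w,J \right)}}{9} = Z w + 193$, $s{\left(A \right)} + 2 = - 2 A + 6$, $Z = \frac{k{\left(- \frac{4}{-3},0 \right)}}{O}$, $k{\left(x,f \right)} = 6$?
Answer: $\frac{167023}{17} \approx 9824.9$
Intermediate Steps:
$Z = - \frac{6}{17}$ ($Z = \frac{6}{-17} = 6 \left(- \frac{1}{17}\right) = - \frac{6}{17} \approx -0.35294$)
$s{\left(A \right)} = 4 - 2 A$ ($s{\left(A \right)} = -2 - \left(-6 + 2 A\right) = 4 - 2 A$)
$I{\left(w,J \right)} = 1665 - \frac{54 w}{17}$ ($I{\left(w,J \right)} = -72 + 9 \left(- \frac{6 w}{17} + 193\right) = -72 + 9 \left(193 - \frac{6 w}{17}\right) = -72 - \left(-1737 + \frac{54 w}{17}\right) = 1665 - \frac{54 w}{17}$)
$I{\left(97,s{\left(-14 \right)} \right)} - \left(-73\right) 116 = \left(1665 - \frac{5238}{17}\right) - \left(-73\right) 116 = \left(1665 - \frac{5238}{17}\right) - -8468 = \frac{23067}{17} + 8468 = \frac{167023}{17}$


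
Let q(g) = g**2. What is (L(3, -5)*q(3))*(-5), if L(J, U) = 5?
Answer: -225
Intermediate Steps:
(L(3, -5)*q(3))*(-5) = (5*3**2)*(-5) = (5*9)*(-5) = 45*(-5) = -225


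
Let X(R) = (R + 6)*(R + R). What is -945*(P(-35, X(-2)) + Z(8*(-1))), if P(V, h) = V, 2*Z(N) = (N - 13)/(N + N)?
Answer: 1038555/32 ≈ 32455.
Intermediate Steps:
Z(N) = (-13 + N)/(4*N) (Z(N) = ((N - 13)/(N + N))/2 = ((-13 + N)/((2*N)))/2 = ((-13 + N)*(1/(2*N)))/2 = ((-13 + N)/(2*N))/2 = (-13 + N)/(4*N))
X(R) = 2*R*(6 + R) (X(R) = (6 + R)*(2*R) = 2*R*(6 + R))
-945*(P(-35, X(-2)) + Z(8*(-1))) = -945*(-35 + (-13 + 8*(-1))/(4*((8*(-1))))) = -945*(-35 + (¼)*(-13 - 8)/(-8)) = -945*(-35 + (¼)*(-⅛)*(-21)) = -945*(-35 + 21/32) = -945*(-1099/32) = 1038555/32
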